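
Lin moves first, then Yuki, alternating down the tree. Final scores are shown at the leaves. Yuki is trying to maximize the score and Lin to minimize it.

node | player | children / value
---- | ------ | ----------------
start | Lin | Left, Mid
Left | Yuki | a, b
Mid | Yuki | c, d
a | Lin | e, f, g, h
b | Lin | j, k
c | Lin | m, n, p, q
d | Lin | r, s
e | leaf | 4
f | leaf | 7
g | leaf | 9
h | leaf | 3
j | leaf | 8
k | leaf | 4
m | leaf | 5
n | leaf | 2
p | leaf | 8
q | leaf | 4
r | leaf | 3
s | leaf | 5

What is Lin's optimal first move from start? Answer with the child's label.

Mid

a (Lin): min(4, 7, 9, 3) = 3
b (Lin): min(8, 4) = 4
Left (Yuki): max(3, 4) = 4
c (Lin): min(5, 2, 8, 4) = 2
d (Lin): min(3, 5) = 3
Mid (Yuki): max(2, 3) = 3
start (Lin): min(4, 3) = 3
Lin at start wants the lowest of {Left=4, Mid=3}, so chooses Mid.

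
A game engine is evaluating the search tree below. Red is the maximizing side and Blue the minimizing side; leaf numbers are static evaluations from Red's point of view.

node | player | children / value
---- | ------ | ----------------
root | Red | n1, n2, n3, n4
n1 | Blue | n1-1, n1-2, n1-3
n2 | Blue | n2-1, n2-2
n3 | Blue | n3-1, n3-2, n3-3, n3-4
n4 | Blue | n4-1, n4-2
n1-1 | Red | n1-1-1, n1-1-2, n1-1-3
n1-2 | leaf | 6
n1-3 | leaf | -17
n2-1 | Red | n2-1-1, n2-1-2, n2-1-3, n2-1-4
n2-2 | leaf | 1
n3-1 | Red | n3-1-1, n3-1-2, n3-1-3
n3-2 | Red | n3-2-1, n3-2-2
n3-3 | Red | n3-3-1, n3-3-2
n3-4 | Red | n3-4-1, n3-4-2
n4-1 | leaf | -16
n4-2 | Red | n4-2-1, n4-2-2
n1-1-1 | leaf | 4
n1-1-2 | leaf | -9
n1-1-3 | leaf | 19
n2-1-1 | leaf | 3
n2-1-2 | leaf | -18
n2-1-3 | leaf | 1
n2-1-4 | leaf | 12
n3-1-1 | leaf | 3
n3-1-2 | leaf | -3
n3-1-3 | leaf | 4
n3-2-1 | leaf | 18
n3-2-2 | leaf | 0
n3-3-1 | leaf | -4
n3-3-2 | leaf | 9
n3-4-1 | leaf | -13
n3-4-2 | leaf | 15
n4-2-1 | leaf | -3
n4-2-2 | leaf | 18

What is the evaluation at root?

4

n1-1 (Red): max(4, -9, 19) = 19
n1 (Blue): min(19, 6, -17) = -17
n2-1 (Red): max(3, -18, 1, 12) = 12
n2 (Blue): min(12, 1) = 1
n3-1 (Red): max(3, -3, 4) = 4
n3-2 (Red): max(18, 0) = 18
n3-3 (Red): max(-4, 9) = 9
n3-4 (Red): max(-13, 15) = 15
n3 (Blue): min(4, 18, 9, 15) = 4
n4-2 (Red): max(-3, 18) = 18
n4 (Blue): min(-16, 18) = -16
root (Red): max(-17, 1, 4, -16) = 4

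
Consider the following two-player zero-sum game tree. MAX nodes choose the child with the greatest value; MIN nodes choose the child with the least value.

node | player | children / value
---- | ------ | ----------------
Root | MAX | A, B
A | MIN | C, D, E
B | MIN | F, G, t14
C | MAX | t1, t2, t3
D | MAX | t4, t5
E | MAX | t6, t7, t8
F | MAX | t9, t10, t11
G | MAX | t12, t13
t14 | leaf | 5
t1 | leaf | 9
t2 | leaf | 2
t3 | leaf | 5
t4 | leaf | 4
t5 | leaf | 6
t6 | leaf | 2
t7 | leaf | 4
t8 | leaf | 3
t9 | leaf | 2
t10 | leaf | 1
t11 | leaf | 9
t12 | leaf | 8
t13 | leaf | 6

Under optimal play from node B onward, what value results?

5

F (MAX): max(2, 1, 9) = 9
G (MAX): max(8, 6) = 8
B (MIN): min(9, 8, 5) = 5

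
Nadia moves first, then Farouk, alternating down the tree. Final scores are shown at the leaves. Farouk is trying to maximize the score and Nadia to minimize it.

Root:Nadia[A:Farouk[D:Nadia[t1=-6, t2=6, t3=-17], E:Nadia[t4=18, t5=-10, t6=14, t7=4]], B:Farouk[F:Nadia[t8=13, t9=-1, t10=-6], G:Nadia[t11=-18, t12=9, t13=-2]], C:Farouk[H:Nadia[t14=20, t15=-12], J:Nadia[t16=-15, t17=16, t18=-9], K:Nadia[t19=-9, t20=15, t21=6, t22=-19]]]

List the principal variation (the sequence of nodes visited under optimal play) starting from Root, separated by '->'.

D (Nadia): min(-6, 6, -17) = -17
E (Nadia): min(18, -10, 14, 4) = -10
A (Farouk): max(-17, -10) = -10
F (Nadia): min(13, -1, -6) = -6
G (Nadia): min(-18, 9, -2) = -18
B (Farouk): max(-6, -18) = -6
H (Nadia): min(20, -12) = -12
J (Nadia): min(-15, 16, -9) = -15
K (Nadia): min(-9, 15, 6, -19) = -19
C (Farouk): max(-12, -15, -19) = -12
Root (Nadia): min(-10, -6, -12) = -12
At Root, Nadia picks C (lowest: -12).
At C, Farouk picks H (highest: -12).
At H, Nadia picks t15 (lowest: -12).
Terminal value -12.

Root -> C -> H -> t15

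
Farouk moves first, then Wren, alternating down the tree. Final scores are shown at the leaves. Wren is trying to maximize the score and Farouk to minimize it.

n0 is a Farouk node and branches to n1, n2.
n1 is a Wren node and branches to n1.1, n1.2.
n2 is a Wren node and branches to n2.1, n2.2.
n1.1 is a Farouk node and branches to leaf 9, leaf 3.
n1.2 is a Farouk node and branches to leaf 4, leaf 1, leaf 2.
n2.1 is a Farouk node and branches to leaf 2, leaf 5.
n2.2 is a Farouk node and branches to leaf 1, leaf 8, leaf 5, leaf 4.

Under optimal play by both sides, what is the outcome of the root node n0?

n1.1 (Farouk): min(9, 3) = 3
n1.2 (Farouk): min(4, 1, 2) = 1
n1 (Wren): max(3, 1) = 3
n2.1 (Farouk): min(2, 5) = 2
n2.2 (Farouk): min(1, 8, 5, 4) = 1
n2 (Wren): max(2, 1) = 2
n0 (Farouk): min(3, 2) = 2

2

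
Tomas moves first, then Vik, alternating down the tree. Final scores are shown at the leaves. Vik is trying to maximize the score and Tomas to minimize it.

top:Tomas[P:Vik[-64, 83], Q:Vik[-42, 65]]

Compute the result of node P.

83

P (Vik): max(-64, 83) = 83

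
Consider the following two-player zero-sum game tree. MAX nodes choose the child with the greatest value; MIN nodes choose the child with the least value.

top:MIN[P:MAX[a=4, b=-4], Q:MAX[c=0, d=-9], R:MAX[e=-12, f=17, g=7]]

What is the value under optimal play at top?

0

P (MAX): max(4, -4) = 4
Q (MAX): max(0, -9) = 0
R (MAX): max(-12, 17, 7) = 17
top (MIN): min(4, 0, 17) = 0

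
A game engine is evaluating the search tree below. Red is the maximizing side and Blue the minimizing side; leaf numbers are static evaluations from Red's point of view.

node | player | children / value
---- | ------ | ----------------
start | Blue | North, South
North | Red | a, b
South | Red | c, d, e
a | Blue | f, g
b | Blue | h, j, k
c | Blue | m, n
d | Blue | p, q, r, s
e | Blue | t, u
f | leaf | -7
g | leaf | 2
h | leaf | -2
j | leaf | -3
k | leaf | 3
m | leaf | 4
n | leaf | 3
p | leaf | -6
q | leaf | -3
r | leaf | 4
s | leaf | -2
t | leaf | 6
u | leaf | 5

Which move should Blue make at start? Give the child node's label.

a (Blue): min(-7, 2) = -7
b (Blue): min(-2, -3, 3) = -3
North (Red): max(-7, -3) = -3
c (Blue): min(4, 3) = 3
d (Blue): min(-6, -3, 4, -2) = -6
e (Blue): min(6, 5) = 5
South (Red): max(3, -6, 5) = 5
start (Blue): min(-3, 5) = -3
Blue at start wants the lowest of {North=-3, South=5}, so chooses North.

North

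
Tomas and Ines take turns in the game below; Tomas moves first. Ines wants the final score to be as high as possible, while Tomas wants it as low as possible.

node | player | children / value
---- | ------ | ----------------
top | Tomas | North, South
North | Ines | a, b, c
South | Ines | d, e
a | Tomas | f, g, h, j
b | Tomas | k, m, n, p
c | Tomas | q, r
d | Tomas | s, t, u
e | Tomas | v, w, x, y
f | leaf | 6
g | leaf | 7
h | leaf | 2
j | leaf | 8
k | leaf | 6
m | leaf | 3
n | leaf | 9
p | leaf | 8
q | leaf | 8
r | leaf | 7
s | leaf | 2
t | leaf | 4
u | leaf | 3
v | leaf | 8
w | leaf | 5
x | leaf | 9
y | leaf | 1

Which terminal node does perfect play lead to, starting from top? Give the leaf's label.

s

a (Tomas): min(6, 7, 2, 8) = 2
b (Tomas): min(6, 3, 9, 8) = 3
c (Tomas): min(8, 7) = 7
North (Ines): max(2, 3, 7) = 7
d (Tomas): min(2, 4, 3) = 2
e (Tomas): min(8, 5, 9, 1) = 1
South (Ines): max(2, 1) = 2
top (Tomas): min(7, 2) = 2
At top, Tomas picks South (lowest: 2).
At South, Ines picks d (highest: 2).
At d, Tomas picks s (lowest: 2).
Terminal value 2.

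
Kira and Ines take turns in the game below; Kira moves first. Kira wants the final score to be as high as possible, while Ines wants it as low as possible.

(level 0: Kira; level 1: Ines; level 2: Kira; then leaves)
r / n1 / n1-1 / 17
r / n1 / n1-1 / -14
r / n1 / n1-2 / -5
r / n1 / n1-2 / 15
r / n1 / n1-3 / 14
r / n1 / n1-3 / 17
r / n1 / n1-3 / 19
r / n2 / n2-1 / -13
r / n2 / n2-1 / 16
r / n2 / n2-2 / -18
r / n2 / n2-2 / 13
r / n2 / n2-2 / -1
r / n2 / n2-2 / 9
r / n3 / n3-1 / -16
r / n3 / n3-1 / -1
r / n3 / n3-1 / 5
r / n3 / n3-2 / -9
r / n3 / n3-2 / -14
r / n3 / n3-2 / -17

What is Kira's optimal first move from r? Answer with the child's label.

n1

n1-1 (Kira): max(17, -14) = 17
n1-2 (Kira): max(-5, 15) = 15
n1-3 (Kira): max(14, 17, 19) = 19
n1 (Ines): min(17, 15, 19) = 15
n2-1 (Kira): max(-13, 16) = 16
n2-2 (Kira): max(-18, 13, -1, 9) = 13
n2 (Ines): min(16, 13) = 13
n3-1 (Kira): max(-16, -1, 5) = 5
n3-2 (Kira): max(-9, -14, -17) = -9
n3 (Ines): min(5, -9) = -9
r (Kira): max(15, 13, -9) = 15
Kira at r wants the highest of {n1=15, n2=13, n3=-9}, so chooses n1.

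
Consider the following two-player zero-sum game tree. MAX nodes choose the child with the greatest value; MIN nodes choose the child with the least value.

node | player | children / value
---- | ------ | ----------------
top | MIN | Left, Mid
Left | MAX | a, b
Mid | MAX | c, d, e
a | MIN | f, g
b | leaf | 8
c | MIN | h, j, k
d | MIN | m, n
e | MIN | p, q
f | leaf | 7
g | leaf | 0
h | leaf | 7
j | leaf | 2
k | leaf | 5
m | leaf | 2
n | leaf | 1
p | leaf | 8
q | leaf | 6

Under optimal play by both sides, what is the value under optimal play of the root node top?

a (MIN): min(7, 0) = 0
Left (MAX): max(0, 8) = 8
c (MIN): min(7, 2, 5) = 2
d (MIN): min(2, 1) = 1
e (MIN): min(8, 6) = 6
Mid (MAX): max(2, 1, 6) = 6
top (MIN): min(8, 6) = 6

6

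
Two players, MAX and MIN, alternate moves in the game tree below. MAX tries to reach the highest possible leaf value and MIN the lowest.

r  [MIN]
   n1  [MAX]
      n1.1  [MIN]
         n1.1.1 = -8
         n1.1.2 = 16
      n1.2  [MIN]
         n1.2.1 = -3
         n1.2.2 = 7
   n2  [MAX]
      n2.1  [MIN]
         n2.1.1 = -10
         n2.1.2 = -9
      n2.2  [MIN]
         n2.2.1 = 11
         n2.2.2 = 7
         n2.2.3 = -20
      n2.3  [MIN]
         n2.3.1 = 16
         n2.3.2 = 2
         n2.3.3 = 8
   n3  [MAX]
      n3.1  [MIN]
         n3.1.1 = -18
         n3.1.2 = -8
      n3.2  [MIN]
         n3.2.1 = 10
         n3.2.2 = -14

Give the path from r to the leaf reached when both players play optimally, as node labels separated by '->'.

r -> n3 -> n3.2 -> n3.2.2

n1.1 (MIN): min(-8, 16) = -8
n1.2 (MIN): min(-3, 7) = -3
n1 (MAX): max(-8, -3) = -3
n2.1 (MIN): min(-10, -9) = -10
n2.2 (MIN): min(11, 7, -20) = -20
n2.3 (MIN): min(16, 2, 8) = 2
n2 (MAX): max(-10, -20, 2) = 2
n3.1 (MIN): min(-18, -8) = -18
n3.2 (MIN): min(10, -14) = -14
n3 (MAX): max(-18, -14) = -14
r (MIN): min(-3, 2, -14) = -14
At r, MIN picks n3 (lowest: -14).
At n3, MAX picks n3.2 (highest: -14).
At n3.2, MIN picks n3.2.2 (lowest: -14).
Terminal value -14.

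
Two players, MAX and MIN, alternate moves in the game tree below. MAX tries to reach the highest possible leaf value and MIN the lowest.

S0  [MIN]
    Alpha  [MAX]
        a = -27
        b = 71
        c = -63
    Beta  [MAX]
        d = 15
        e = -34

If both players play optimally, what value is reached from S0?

15

Alpha (MAX): max(-27, 71, -63) = 71
Beta (MAX): max(15, -34) = 15
S0 (MIN): min(71, 15) = 15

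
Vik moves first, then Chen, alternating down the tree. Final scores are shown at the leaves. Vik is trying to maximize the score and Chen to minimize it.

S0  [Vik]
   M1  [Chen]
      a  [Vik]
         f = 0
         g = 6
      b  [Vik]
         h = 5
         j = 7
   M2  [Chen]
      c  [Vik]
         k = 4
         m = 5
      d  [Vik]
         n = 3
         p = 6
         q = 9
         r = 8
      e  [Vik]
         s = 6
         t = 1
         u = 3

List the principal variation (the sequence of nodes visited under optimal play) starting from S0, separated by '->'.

a (Vik): max(0, 6) = 6
b (Vik): max(5, 7) = 7
M1 (Chen): min(6, 7) = 6
c (Vik): max(4, 5) = 5
d (Vik): max(3, 6, 9, 8) = 9
e (Vik): max(6, 1, 3) = 6
M2 (Chen): min(5, 9, 6) = 5
S0 (Vik): max(6, 5) = 6
At S0, Vik picks M1 (highest: 6).
At M1, Chen picks a (lowest: 6).
At a, Vik picks g (highest: 6).
Terminal value 6.

S0 -> M1 -> a -> g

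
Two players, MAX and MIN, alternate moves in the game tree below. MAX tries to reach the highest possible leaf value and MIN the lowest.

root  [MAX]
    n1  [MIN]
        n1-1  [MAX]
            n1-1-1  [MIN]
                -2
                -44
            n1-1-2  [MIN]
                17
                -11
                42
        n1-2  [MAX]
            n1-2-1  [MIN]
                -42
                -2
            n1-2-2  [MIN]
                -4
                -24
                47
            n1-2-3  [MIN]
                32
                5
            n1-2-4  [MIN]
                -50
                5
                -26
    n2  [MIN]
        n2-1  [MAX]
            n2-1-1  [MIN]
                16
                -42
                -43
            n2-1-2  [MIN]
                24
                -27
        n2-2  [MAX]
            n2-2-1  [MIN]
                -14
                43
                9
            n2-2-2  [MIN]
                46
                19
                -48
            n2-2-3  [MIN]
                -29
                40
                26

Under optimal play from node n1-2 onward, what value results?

5

n1-2-1 (MIN): min(-42, -2) = -42
n1-2-2 (MIN): min(-4, -24, 47) = -24
n1-2-3 (MIN): min(32, 5) = 5
n1-2-4 (MIN): min(-50, 5, -26) = -50
n1-2 (MAX): max(-42, -24, 5, -50) = 5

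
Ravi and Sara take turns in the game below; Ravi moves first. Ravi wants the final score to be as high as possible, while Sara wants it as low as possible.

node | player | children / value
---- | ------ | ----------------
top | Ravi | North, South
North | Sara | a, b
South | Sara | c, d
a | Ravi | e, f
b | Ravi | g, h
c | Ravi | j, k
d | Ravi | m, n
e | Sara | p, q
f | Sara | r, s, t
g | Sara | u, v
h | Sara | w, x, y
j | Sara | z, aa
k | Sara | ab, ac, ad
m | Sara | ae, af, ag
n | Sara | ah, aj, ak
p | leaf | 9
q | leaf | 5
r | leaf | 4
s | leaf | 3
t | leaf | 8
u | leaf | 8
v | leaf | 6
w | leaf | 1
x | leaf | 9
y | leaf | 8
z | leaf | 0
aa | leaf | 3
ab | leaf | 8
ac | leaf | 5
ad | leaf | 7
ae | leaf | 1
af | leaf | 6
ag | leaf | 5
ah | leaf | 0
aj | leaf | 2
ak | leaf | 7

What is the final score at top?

e (Sara): min(9, 5) = 5
f (Sara): min(4, 3, 8) = 3
a (Ravi): max(5, 3) = 5
g (Sara): min(8, 6) = 6
h (Sara): min(1, 9, 8) = 1
b (Ravi): max(6, 1) = 6
North (Sara): min(5, 6) = 5
j (Sara): min(0, 3) = 0
k (Sara): min(8, 5, 7) = 5
c (Ravi): max(0, 5) = 5
m (Sara): min(1, 6, 5) = 1
n (Sara): min(0, 2, 7) = 0
d (Ravi): max(1, 0) = 1
South (Sara): min(5, 1) = 1
top (Ravi): max(5, 1) = 5

5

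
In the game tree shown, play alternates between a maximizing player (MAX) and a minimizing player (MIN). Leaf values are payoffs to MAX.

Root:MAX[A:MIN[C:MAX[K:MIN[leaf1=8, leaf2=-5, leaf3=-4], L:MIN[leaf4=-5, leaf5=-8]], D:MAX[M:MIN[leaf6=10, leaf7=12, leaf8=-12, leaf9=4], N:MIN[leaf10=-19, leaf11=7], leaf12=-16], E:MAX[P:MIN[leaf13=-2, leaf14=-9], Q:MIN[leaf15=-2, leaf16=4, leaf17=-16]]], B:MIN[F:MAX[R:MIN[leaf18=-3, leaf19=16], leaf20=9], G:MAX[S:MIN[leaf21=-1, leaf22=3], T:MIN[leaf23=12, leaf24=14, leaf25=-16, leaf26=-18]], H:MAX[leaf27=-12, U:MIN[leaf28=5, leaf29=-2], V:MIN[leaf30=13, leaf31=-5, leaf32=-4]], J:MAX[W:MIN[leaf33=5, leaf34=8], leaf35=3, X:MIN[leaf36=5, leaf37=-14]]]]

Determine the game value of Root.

K (MIN): min(8, -5, -4) = -5
L (MIN): min(-5, -8) = -8
C (MAX): max(-5, -8) = -5
M (MIN): min(10, 12, -12, 4) = -12
N (MIN): min(-19, 7) = -19
D (MAX): max(-12, -19, -16) = -12
P (MIN): min(-2, -9) = -9
Q (MIN): min(-2, 4, -16) = -16
E (MAX): max(-9, -16) = -9
A (MIN): min(-5, -12, -9) = -12
R (MIN): min(-3, 16) = -3
F (MAX): max(-3, 9) = 9
S (MIN): min(-1, 3) = -1
T (MIN): min(12, 14, -16, -18) = -18
G (MAX): max(-1, -18) = -1
U (MIN): min(5, -2) = -2
V (MIN): min(13, -5, -4) = -5
H (MAX): max(-12, -2, -5) = -2
W (MIN): min(5, 8) = 5
X (MIN): min(5, -14) = -14
J (MAX): max(5, 3, -14) = 5
B (MIN): min(9, -1, -2, 5) = -2
Root (MAX): max(-12, -2) = -2

-2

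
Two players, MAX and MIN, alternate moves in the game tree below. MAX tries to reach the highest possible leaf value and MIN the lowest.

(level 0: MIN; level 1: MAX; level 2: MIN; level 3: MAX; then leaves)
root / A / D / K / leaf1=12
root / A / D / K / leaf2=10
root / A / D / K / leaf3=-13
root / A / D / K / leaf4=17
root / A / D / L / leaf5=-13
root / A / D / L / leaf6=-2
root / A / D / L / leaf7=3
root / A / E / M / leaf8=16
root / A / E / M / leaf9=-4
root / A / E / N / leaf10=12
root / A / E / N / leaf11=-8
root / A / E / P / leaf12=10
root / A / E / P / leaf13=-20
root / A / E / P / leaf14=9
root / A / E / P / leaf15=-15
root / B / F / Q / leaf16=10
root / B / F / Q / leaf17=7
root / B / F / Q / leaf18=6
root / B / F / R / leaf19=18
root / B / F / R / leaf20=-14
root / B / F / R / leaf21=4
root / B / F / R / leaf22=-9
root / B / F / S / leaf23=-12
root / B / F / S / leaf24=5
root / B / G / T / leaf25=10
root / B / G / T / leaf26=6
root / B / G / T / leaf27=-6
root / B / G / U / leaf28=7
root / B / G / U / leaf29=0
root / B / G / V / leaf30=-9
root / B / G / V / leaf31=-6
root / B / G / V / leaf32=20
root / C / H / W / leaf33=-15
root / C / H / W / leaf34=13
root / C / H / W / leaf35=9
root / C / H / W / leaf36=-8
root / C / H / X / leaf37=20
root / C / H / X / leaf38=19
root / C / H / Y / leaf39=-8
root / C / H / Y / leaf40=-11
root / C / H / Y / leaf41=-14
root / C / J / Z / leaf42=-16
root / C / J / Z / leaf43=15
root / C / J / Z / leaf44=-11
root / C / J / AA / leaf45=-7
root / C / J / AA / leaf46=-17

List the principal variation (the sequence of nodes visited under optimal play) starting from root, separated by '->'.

root -> C -> J -> AA -> leaf45

K (MAX): max(12, 10, -13, 17) = 17
L (MAX): max(-13, -2, 3) = 3
D (MIN): min(17, 3) = 3
M (MAX): max(16, -4) = 16
N (MAX): max(12, -8) = 12
P (MAX): max(10, -20, 9, -15) = 10
E (MIN): min(16, 12, 10) = 10
A (MAX): max(3, 10) = 10
Q (MAX): max(10, 7, 6) = 10
R (MAX): max(18, -14, 4, -9) = 18
S (MAX): max(-12, 5) = 5
F (MIN): min(10, 18, 5) = 5
T (MAX): max(10, 6, -6) = 10
U (MAX): max(7, 0) = 7
V (MAX): max(-9, -6, 20) = 20
G (MIN): min(10, 7, 20) = 7
B (MAX): max(5, 7) = 7
W (MAX): max(-15, 13, 9, -8) = 13
X (MAX): max(20, 19) = 20
Y (MAX): max(-8, -11, -14) = -8
H (MIN): min(13, 20, -8) = -8
Z (MAX): max(-16, 15, -11) = 15
AA (MAX): max(-7, -17) = -7
J (MIN): min(15, -7) = -7
C (MAX): max(-8, -7) = -7
root (MIN): min(10, 7, -7) = -7
At root, MIN picks C (lowest: -7).
At C, MAX picks J (highest: -7).
At J, MIN picks AA (lowest: -7).
At AA, MAX picks leaf45 (highest: -7).
Terminal value -7.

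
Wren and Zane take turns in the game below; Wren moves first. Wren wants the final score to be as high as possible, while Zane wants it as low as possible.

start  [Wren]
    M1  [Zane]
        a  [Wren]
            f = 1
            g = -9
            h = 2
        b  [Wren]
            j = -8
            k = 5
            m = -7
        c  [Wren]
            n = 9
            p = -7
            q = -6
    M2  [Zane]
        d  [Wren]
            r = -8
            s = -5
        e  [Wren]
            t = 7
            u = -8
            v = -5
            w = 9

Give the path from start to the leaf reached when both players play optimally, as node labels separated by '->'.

start -> M1 -> a -> h

a (Wren): max(1, -9, 2) = 2
b (Wren): max(-8, 5, -7) = 5
c (Wren): max(9, -7, -6) = 9
M1 (Zane): min(2, 5, 9) = 2
d (Wren): max(-8, -5) = -5
e (Wren): max(7, -8, -5, 9) = 9
M2 (Zane): min(-5, 9) = -5
start (Wren): max(2, -5) = 2
At start, Wren picks M1 (highest: 2).
At M1, Zane picks a (lowest: 2).
At a, Wren picks h (highest: 2).
Terminal value 2.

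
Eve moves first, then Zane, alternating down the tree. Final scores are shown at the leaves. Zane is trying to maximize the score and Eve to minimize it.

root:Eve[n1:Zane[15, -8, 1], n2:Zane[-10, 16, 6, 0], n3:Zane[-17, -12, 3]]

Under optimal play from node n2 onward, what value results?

n2 (Zane): max(-10, 16, 6, 0) = 16

16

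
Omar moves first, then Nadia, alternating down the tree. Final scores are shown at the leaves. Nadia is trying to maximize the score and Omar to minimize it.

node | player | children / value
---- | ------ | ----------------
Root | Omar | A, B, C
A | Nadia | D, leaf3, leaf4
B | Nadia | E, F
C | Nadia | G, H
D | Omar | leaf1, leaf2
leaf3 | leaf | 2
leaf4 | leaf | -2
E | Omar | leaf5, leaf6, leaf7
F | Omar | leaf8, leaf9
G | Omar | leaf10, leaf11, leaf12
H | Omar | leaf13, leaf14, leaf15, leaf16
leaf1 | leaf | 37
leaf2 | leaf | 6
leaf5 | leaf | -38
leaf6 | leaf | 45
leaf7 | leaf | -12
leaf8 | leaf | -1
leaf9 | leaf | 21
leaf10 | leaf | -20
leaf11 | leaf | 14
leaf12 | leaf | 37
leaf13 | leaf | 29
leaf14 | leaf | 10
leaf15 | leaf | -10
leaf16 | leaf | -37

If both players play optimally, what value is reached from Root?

D (Omar): min(37, 6) = 6
A (Nadia): max(6, 2, -2) = 6
E (Omar): min(-38, 45, -12) = -38
F (Omar): min(-1, 21) = -1
B (Nadia): max(-38, -1) = -1
G (Omar): min(-20, 14, 37) = -20
H (Omar): min(29, 10, -10, -37) = -37
C (Nadia): max(-20, -37) = -20
Root (Omar): min(6, -1, -20) = -20

-20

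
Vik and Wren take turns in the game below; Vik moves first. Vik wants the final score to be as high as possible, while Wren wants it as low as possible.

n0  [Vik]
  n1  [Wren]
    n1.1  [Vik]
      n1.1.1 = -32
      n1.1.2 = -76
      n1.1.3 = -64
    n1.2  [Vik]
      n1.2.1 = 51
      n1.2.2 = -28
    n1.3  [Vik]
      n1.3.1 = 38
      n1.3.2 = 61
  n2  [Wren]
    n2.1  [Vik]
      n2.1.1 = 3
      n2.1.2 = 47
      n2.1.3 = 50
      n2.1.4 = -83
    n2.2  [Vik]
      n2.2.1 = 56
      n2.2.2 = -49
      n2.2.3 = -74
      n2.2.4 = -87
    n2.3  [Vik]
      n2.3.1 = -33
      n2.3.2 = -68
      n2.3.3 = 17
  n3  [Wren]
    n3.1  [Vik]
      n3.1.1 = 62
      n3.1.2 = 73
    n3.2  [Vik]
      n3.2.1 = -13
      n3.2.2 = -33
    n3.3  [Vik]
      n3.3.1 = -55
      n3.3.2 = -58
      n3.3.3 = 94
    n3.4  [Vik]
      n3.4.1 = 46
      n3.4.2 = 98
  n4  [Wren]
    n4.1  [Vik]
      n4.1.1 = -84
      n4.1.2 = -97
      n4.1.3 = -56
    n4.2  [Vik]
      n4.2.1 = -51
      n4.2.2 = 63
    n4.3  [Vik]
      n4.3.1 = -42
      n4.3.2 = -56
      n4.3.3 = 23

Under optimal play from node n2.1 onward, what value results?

n2.1 (Vik): max(3, 47, 50, -83) = 50

50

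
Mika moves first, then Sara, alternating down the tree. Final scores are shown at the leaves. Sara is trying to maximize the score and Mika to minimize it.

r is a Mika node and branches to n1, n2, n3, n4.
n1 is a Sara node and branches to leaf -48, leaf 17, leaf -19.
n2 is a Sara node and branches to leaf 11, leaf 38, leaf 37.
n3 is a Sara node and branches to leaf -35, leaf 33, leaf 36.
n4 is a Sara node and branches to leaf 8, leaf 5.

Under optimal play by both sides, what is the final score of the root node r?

n1 (Sara): max(-48, 17, -19) = 17
n2 (Sara): max(11, 38, 37) = 38
n3 (Sara): max(-35, 33, 36) = 36
n4 (Sara): max(8, 5) = 8
r (Mika): min(17, 38, 36, 8) = 8

8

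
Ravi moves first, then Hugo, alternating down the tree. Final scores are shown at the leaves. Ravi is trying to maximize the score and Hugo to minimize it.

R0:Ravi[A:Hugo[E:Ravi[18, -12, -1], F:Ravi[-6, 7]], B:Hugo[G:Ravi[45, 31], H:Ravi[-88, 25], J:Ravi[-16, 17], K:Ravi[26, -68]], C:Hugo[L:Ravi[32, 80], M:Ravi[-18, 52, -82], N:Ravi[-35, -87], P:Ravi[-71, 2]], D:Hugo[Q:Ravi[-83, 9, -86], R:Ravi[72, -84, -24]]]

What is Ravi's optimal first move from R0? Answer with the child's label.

B

E (Ravi): max(18, -12, -1) = 18
F (Ravi): max(-6, 7) = 7
A (Hugo): min(18, 7) = 7
G (Ravi): max(45, 31) = 45
H (Ravi): max(-88, 25) = 25
J (Ravi): max(-16, 17) = 17
K (Ravi): max(26, -68) = 26
B (Hugo): min(45, 25, 17, 26) = 17
L (Ravi): max(32, 80) = 80
M (Ravi): max(-18, 52, -82) = 52
N (Ravi): max(-35, -87) = -35
P (Ravi): max(-71, 2) = 2
C (Hugo): min(80, 52, -35, 2) = -35
Q (Ravi): max(-83, 9, -86) = 9
R (Ravi): max(72, -84, -24) = 72
D (Hugo): min(9, 72) = 9
R0 (Ravi): max(7, 17, -35, 9) = 17
Ravi at R0 wants the highest of {A=7, B=17, C=-35, D=9}, so chooses B.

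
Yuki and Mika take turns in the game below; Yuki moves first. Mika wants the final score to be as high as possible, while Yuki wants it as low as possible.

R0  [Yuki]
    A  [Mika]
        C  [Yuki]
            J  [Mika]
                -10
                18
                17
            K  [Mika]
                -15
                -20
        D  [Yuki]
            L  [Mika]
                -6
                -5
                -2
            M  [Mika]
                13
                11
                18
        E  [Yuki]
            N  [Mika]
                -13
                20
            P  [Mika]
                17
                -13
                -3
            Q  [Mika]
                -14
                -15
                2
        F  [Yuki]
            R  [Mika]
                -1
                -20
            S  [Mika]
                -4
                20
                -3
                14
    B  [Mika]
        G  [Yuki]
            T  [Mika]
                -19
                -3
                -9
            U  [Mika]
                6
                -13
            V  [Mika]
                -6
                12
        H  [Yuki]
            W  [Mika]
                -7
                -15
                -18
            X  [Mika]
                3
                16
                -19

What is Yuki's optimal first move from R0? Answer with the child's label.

B

J (Mika): max(-10, 18, 17) = 18
K (Mika): max(-15, -20) = -15
C (Yuki): min(18, -15) = -15
L (Mika): max(-6, -5, -2) = -2
M (Mika): max(13, 11, 18) = 18
D (Yuki): min(-2, 18) = -2
N (Mika): max(-13, 20) = 20
P (Mika): max(17, -13, -3) = 17
Q (Mika): max(-14, -15, 2) = 2
E (Yuki): min(20, 17, 2) = 2
R (Mika): max(-1, -20) = -1
S (Mika): max(-4, 20, -3, 14) = 20
F (Yuki): min(-1, 20) = -1
A (Mika): max(-15, -2, 2, -1) = 2
T (Mika): max(-19, -3, -9) = -3
U (Mika): max(6, -13) = 6
V (Mika): max(-6, 12) = 12
G (Yuki): min(-3, 6, 12) = -3
W (Mika): max(-7, -15, -18) = -7
X (Mika): max(3, 16, -19) = 16
H (Yuki): min(-7, 16) = -7
B (Mika): max(-3, -7) = -3
R0 (Yuki): min(2, -3) = -3
Yuki at R0 wants the lowest of {A=2, B=-3}, so chooses B.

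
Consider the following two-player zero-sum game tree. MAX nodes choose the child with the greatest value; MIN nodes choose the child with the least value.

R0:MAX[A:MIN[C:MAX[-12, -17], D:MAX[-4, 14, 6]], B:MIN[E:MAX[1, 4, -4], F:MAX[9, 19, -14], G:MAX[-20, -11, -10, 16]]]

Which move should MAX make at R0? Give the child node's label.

C (MAX): max(-12, -17) = -12
D (MAX): max(-4, 14, 6) = 14
A (MIN): min(-12, 14) = -12
E (MAX): max(1, 4, -4) = 4
F (MAX): max(9, 19, -14) = 19
G (MAX): max(-20, -11, -10, 16) = 16
B (MIN): min(4, 19, 16) = 4
R0 (MAX): max(-12, 4) = 4
MAX at R0 wants the highest of {A=-12, B=4}, so chooses B.

B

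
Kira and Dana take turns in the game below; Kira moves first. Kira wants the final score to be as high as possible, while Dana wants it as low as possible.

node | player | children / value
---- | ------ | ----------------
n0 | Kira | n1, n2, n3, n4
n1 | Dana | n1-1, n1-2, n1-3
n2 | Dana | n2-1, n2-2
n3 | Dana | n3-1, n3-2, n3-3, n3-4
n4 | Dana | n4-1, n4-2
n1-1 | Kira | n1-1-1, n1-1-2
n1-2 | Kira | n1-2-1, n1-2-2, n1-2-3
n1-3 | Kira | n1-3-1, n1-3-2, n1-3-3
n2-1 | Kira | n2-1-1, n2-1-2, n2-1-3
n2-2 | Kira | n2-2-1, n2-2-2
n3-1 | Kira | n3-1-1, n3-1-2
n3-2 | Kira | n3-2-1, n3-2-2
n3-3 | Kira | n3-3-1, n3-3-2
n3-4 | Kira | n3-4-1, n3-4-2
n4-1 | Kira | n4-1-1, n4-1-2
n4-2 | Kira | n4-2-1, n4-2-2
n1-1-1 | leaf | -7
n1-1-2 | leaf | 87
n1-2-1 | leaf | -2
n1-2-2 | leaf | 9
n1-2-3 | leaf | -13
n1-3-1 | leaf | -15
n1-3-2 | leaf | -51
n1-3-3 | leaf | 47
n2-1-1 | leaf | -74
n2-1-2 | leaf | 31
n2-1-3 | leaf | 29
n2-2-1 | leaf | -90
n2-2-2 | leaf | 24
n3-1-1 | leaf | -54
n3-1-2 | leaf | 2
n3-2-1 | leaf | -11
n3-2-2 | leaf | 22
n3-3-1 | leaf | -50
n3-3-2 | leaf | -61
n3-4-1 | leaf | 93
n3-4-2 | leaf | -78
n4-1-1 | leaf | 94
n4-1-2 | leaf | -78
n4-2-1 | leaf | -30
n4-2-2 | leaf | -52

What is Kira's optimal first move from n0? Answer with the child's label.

n1-1 (Kira): max(-7, 87) = 87
n1-2 (Kira): max(-2, 9, -13) = 9
n1-3 (Kira): max(-15, -51, 47) = 47
n1 (Dana): min(87, 9, 47) = 9
n2-1 (Kira): max(-74, 31, 29) = 31
n2-2 (Kira): max(-90, 24) = 24
n2 (Dana): min(31, 24) = 24
n3-1 (Kira): max(-54, 2) = 2
n3-2 (Kira): max(-11, 22) = 22
n3-3 (Kira): max(-50, -61) = -50
n3-4 (Kira): max(93, -78) = 93
n3 (Dana): min(2, 22, -50, 93) = -50
n4-1 (Kira): max(94, -78) = 94
n4-2 (Kira): max(-30, -52) = -30
n4 (Dana): min(94, -30) = -30
n0 (Kira): max(9, 24, -50, -30) = 24
Kira at n0 wants the highest of {n1=9, n2=24, n3=-50, n4=-30}, so chooses n2.

n2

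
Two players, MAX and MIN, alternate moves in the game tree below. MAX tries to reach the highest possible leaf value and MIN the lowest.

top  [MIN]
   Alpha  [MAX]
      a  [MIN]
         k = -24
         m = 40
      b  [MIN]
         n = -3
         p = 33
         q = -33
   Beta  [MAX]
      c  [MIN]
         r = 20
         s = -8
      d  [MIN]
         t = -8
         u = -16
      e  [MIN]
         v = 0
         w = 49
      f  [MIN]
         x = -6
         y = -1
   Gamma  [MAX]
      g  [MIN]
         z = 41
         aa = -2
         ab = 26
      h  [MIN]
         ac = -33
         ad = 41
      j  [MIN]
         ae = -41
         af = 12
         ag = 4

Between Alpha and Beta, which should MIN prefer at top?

a (MIN): min(-24, 40) = -24
b (MIN): min(-3, 33, -33) = -33
Alpha (MAX): max(-24, -33) = -24
c (MIN): min(20, -8) = -8
d (MIN): min(-8, -16) = -16
e (MIN): min(0, 49) = 0
f (MIN): min(-6, -1) = -6
Beta (MAX): max(-8, -16, 0, -6) = 0
MIN prefers the lower value; Alpha=-24, Beta=0. Alpha is better since -24 < 0.

Alpha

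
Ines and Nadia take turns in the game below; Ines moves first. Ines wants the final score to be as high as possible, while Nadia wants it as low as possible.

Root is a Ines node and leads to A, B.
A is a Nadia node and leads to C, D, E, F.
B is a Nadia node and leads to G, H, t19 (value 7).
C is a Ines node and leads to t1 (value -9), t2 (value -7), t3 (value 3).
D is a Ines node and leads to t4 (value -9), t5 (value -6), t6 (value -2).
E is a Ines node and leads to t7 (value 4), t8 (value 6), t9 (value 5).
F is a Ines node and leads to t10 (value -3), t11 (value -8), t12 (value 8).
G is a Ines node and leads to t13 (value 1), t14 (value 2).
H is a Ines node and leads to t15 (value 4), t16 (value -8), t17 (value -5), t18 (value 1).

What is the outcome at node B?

2

G (Ines): max(1, 2) = 2
H (Ines): max(4, -8, -5, 1) = 4
B (Nadia): min(2, 4, 7) = 2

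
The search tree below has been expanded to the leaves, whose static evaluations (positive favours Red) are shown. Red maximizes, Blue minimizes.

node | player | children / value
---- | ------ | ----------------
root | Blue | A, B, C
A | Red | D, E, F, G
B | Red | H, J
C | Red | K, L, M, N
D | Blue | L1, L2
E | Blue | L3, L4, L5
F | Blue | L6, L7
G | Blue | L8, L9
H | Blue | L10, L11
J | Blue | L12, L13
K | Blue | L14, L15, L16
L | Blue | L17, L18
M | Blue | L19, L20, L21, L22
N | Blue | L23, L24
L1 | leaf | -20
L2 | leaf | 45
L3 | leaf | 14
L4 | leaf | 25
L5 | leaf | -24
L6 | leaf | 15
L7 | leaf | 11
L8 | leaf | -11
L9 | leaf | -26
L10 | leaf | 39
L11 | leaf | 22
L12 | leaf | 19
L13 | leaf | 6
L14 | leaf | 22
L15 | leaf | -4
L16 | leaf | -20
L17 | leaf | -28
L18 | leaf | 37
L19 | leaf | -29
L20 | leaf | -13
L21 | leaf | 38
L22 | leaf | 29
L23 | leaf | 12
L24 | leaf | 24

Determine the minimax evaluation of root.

D (Blue): min(-20, 45) = -20
E (Blue): min(14, 25, -24) = -24
F (Blue): min(15, 11) = 11
G (Blue): min(-11, -26) = -26
A (Red): max(-20, -24, 11, -26) = 11
H (Blue): min(39, 22) = 22
J (Blue): min(19, 6) = 6
B (Red): max(22, 6) = 22
K (Blue): min(22, -4, -20) = -20
L (Blue): min(-28, 37) = -28
M (Blue): min(-29, -13, 38, 29) = -29
N (Blue): min(12, 24) = 12
C (Red): max(-20, -28, -29, 12) = 12
root (Blue): min(11, 22, 12) = 11

11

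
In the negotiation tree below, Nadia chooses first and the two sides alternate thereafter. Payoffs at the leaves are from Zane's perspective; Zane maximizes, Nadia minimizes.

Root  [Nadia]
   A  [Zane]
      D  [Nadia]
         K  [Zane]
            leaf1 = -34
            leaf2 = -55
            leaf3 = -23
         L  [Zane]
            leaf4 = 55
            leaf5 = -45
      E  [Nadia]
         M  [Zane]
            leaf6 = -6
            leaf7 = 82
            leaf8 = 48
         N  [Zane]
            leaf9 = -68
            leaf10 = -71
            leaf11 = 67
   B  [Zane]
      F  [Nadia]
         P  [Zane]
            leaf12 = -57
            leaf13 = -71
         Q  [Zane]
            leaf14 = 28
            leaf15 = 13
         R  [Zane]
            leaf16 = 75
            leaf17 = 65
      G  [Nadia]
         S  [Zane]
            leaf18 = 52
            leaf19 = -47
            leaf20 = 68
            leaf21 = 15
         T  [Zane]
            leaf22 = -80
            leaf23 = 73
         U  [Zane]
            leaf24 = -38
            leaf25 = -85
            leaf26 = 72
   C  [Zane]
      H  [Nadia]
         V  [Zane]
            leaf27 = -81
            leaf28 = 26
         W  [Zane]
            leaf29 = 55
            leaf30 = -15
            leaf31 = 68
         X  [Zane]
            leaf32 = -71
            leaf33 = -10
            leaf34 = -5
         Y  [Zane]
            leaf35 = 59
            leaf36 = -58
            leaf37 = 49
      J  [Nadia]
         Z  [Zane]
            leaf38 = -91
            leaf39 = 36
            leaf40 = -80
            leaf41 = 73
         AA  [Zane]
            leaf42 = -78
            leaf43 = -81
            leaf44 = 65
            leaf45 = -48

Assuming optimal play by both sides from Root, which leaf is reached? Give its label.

K (Zane): max(-34, -55, -23) = -23
L (Zane): max(55, -45) = 55
D (Nadia): min(-23, 55) = -23
M (Zane): max(-6, 82, 48) = 82
N (Zane): max(-68, -71, 67) = 67
E (Nadia): min(82, 67) = 67
A (Zane): max(-23, 67) = 67
P (Zane): max(-57, -71) = -57
Q (Zane): max(28, 13) = 28
R (Zane): max(75, 65) = 75
F (Nadia): min(-57, 28, 75) = -57
S (Zane): max(52, -47, 68, 15) = 68
T (Zane): max(-80, 73) = 73
U (Zane): max(-38, -85, 72) = 72
G (Nadia): min(68, 73, 72) = 68
B (Zane): max(-57, 68) = 68
V (Zane): max(-81, 26) = 26
W (Zane): max(55, -15, 68) = 68
X (Zane): max(-71, -10, -5) = -5
Y (Zane): max(59, -58, 49) = 59
H (Nadia): min(26, 68, -5, 59) = -5
Z (Zane): max(-91, 36, -80, 73) = 73
AA (Zane): max(-78, -81, 65, -48) = 65
J (Nadia): min(73, 65) = 65
C (Zane): max(-5, 65) = 65
Root (Nadia): min(67, 68, 65) = 65
At Root, Nadia picks C (lowest: 65).
At C, Zane picks J (highest: 65).
At J, Nadia picks AA (lowest: 65).
At AA, Zane picks leaf44 (highest: 65).
Terminal value 65.

leaf44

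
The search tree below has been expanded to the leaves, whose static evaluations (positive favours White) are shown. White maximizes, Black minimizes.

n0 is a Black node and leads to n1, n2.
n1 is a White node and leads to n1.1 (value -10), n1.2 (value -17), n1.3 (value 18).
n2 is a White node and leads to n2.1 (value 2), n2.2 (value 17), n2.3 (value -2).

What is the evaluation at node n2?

n2 (White): max(2, 17, -2) = 17

17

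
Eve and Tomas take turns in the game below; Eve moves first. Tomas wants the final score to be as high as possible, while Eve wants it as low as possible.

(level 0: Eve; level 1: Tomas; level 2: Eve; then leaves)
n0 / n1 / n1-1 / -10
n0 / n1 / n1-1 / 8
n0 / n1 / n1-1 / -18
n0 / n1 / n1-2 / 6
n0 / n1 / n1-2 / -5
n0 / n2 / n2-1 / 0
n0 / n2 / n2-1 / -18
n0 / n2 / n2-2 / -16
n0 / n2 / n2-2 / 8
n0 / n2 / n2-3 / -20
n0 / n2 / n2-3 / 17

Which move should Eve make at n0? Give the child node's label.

n2

n1-1 (Eve): min(-10, 8, -18) = -18
n1-2 (Eve): min(6, -5) = -5
n1 (Tomas): max(-18, -5) = -5
n2-1 (Eve): min(0, -18) = -18
n2-2 (Eve): min(-16, 8) = -16
n2-3 (Eve): min(-20, 17) = -20
n2 (Tomas): max(-18, -16, -20) = -16
n0 (Eve): min(-5, -16) = -16
Eve at n0 wants the lowest of {n1=-5, n2=-16}, so chooses n2.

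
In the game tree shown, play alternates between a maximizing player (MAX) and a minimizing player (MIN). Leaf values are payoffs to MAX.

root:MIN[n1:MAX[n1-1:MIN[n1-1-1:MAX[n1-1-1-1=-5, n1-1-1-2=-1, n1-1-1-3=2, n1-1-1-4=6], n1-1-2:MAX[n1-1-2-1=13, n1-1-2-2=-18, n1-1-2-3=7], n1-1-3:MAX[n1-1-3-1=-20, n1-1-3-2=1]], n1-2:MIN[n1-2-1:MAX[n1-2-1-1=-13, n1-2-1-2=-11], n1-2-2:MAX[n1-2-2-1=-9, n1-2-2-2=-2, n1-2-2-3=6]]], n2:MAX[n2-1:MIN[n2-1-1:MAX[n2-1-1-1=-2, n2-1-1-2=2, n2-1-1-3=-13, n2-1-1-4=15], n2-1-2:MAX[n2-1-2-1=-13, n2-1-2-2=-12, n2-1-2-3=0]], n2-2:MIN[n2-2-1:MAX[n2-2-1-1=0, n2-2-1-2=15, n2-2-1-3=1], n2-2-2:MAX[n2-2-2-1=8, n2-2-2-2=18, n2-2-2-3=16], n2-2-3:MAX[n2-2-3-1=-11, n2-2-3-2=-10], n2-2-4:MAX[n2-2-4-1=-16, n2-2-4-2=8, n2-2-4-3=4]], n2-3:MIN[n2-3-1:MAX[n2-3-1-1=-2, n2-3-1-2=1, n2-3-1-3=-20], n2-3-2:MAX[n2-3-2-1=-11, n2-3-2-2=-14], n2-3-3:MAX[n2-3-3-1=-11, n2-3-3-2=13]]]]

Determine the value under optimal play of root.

n1-1-1 (MAX): max(-5, -1, 2, 6) = 6
n1-1-2 (MAX): max(13, -18, 7) = 13
n1-1-3 (MAX): max(-20, 1) = 1
n1-1 (MIN): min(6, 13, 1) = 1
n1-2-1 (MAX): max(-13, -11) = -11
n1-2-2 (MAX): max(-9, -2, 6) = 6
n1-2 (MIN): min(-11, 6) = -11
n1 (MAX): max(1, -11) = 1
n2-1-1 (MAX): max(-2, 2, -13, 15) = 15
n2-1-2 (MAX): max(-13, -12, 0) = 0
n2-1 (MIN): min(15, 0) = 0
n2-2-1 (MAX): max(0, 15, 1) = 15
n2-2-2 (MAX): max(8, 18, 16) = 18
n2-2-3 (MAX): max(-11, -10) = -10
n2-2-4 (MAX): max(-16, 8, 4) = 8
n2-2 (MIN): min(15, 18, -10, 8) = -10
n2-3-1 (MAX): max(-2, 1, -20) = 1
n2-3-2 (MAX): max(-11, -14) = -11
n2-3-3 (MAX): max(-11, 13) = 13
n2-3 (MIN): min(1, -11, 13) = -11
n2 (MAX): max(0, -10, -11) = 0
root (MIN): min(1, 0) = 0

0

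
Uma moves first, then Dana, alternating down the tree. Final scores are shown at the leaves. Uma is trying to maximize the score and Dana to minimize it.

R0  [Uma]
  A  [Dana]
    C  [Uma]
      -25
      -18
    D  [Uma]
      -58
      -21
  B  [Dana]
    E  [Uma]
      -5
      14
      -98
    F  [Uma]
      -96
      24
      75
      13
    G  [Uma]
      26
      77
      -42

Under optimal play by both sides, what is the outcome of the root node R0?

14

C (Uma): max(-25, -18) = -18
D (Uma): max(-58, -21) = -21
A (Dana): min(-18, -21) = -21
E (Uma): max(-5, 14, -98) = 14
F (Uma): max(-96, 24, 75, 13) = 75
G (Uma): max(26, 77, -42) = 77
B (Dana): min(14, 75, 77) = 14
R0 (Uma): max(-21, 14) = 14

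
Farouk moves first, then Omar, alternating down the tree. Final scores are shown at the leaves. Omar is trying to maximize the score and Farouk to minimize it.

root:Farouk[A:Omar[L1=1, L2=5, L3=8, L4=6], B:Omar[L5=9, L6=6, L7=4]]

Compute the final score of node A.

8

A (Omar): max(1, 5, 8, 6) = 8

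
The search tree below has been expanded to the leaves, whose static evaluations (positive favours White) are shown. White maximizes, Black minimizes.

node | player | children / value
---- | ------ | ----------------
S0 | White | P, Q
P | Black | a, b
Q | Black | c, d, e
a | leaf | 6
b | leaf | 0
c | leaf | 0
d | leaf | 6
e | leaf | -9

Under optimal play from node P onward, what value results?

0

P (Black): min(6, 0) = 0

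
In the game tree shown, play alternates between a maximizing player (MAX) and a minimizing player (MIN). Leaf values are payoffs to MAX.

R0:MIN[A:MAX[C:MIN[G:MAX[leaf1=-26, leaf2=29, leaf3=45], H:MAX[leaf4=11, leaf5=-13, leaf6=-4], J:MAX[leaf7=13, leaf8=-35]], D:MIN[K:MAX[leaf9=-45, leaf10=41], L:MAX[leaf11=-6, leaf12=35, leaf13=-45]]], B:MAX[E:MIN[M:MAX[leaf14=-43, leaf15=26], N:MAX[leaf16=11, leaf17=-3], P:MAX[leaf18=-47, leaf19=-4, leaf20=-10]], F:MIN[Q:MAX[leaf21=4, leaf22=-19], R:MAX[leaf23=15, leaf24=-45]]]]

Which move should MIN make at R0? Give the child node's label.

B

G (MAX): max(-26, 29, 45) = 45
H (MAX): max(11, -13, -4) = 11
J (MAX): max(13, -35) = 13
C (MIN): min(45, 11, 13) = 11
K (MAX): max(-45, 41) = 41
L (MAX): max(-6, 35, -45) = 35
D (MIN): min(41, 35) = 35
A (MAX): max(11, 35) = 35
M (MAX): max(-43, 26) = 26
N (MAX): max(11, -3) = 11
P (MAX): max(-47, -4, -10) = -4
E (MIN): min(26, 11, -4) = -4
Q (MAX): max(4, -19) = 4
R (MAX): max(15, -45) = 15
F (MIN): min(4, 15) = 4
B (MAX): max(-4, 4) = 4
R0 (MIN): min(35, 4) = 4
MIN at R0 wants the lowest of {A=35, B=4}, so chooses B.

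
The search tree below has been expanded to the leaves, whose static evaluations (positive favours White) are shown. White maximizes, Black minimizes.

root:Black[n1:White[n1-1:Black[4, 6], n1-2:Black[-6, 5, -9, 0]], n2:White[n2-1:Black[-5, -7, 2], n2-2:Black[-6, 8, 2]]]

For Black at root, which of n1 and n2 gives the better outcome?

n1-1 (Black): min(4, 6) = 4
n1-2 (Black): min(-6, 5, -9, 0) = -9
n1 (White): max(4, -9) = 4
n2-1 (Black): min(-5, -7, 2) = -7
n2-2 (Black): min(-6, 8, 2) = -6
n2 (White): max(-7, -6) = -6
Black prefers the lower value; n1=4, n2=-6. n2 is better since -6 < 4.

n2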